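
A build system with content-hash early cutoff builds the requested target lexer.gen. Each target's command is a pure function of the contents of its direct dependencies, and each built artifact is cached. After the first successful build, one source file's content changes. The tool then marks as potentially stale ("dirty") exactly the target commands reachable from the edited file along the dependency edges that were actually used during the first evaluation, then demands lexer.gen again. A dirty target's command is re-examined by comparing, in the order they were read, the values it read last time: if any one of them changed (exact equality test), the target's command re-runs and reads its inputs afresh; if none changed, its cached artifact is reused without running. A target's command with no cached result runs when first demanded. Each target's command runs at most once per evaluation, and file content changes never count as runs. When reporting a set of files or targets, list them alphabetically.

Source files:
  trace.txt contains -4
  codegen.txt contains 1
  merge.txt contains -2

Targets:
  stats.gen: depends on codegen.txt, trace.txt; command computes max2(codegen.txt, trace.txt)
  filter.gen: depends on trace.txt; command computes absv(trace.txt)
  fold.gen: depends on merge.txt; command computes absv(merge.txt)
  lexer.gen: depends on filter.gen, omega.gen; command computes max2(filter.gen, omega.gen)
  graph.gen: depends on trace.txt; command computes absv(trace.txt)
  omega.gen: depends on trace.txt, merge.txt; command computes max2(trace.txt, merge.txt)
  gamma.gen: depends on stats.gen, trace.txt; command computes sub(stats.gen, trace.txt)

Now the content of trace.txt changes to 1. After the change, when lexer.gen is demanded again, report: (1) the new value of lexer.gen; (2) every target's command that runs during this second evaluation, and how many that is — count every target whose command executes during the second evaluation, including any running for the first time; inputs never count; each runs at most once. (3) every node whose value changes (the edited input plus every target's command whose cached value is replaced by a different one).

First evaluation (everything demanded from the output):
  filter.gen = absv(-4) = 4
  omega.gen = max2(-4, -2) = -2
  lexer.gen = max2(4, -2) = 4

Propagation after the edit:
  filter.gen: runs — trace.txt -4->1; result 1.
  omega.gen: runs — trace.txt -4->1; result 1.
  lexer.gen: runs — filter.gen 4->1; omega.gen -2->1; result 1.

New value of lexer.gen: 1.
Target commands that run: filter.gen, lexer.gen, omega.gen — 3 in total.
Values that change: filter.gen, lexer.gen, omega.gen, trace.txt.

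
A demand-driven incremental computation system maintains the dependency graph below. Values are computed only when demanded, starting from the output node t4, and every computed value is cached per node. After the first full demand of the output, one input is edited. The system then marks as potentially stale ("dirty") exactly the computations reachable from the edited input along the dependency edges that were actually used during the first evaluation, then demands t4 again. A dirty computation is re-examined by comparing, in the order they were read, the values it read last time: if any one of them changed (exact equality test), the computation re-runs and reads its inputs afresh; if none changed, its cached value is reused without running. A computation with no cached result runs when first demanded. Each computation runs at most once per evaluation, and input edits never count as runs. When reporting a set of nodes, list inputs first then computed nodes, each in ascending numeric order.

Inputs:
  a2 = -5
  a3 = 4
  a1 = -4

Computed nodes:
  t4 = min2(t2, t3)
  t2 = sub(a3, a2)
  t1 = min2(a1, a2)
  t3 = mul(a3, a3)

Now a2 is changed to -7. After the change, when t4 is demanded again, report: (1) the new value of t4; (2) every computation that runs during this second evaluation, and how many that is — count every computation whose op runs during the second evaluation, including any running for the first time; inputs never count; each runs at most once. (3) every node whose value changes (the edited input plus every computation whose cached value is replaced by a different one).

First evaluation (everything demanded from the output):
  t2 = sub(4, -5) = 9
  t3 = mul(4, 4) = 16
  t4 = min2(9, 16) = 9

Propagation after the edit:
  t2: runs — a2 -5->-7; result 11.
  t4: runs — t2 9->11; result 11.

New value of t4: 11.
Computations that run: t2, t4 — 2 in total.
Values that change: a2, t2, t4.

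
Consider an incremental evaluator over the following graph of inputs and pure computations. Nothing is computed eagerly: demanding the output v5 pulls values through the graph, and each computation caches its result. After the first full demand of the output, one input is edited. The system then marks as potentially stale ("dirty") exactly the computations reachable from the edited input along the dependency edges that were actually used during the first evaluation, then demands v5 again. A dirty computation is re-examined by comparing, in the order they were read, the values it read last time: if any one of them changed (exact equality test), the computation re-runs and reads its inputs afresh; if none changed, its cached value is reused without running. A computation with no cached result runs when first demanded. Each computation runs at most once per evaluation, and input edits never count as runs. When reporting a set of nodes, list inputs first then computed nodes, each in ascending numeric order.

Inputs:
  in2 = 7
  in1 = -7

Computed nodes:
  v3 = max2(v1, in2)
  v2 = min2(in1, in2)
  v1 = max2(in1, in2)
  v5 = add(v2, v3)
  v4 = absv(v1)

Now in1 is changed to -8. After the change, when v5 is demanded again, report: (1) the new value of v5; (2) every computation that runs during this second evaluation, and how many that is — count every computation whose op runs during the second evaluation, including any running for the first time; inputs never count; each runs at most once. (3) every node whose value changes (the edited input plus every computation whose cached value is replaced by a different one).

Initial pass — values computed on the first demand:
  v1 = max2(-7, 7) = 7
  v2 = min2(-7, 7) = -7
  v3 = max2(7, 7) = 7
  v5 = add(-7, 7) = 0

Second demand — change propagation:
  v1: re-runs because in1 -7->-8; new result 7 (unchanged).
  v2: re-runs because in1 -7->-8; new result -8.
  v3: re-examined; everything it read last time is the same (v1 unchanged, in2 unchanged) — cache 7 kept, no run.
  v5: re-runs because v2 -7->-8; new result -1.

The important point: at v3 every value read last time is unchanged, so the dirty flag clears without a run.

v5 now evaluates to -1.
Run set: v1, v2, v5 (3 run).
Changed values: in1, v2, v5.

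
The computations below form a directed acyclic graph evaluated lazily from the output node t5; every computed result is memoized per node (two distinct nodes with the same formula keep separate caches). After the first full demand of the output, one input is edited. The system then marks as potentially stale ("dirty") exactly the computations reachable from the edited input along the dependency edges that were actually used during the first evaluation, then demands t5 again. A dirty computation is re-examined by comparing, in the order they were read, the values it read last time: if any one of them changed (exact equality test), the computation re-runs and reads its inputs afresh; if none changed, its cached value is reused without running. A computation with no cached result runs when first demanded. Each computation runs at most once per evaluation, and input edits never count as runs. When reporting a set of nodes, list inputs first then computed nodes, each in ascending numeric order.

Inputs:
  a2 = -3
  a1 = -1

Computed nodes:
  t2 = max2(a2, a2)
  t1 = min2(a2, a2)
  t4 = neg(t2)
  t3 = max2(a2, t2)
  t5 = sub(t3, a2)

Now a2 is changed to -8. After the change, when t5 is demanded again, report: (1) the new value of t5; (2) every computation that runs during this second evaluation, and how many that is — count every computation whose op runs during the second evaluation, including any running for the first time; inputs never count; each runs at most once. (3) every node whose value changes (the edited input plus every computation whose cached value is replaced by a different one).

First demand of the output computes:
  t2 = max2(-3, -3) = -3
  t3 = max2(-3, -3) = -3
  t5 = sub(-3, -3) = 0

After the edit, cleaning proceeds:
  t2: a read changed (a2 -3->-8; a2 -3->-8) — executes, giving -8.
  t3: a read changed (a2 -3->-8; t2 -3->-8) — executes, giving -8.
  t5: a read changed (t3 -3->-8; a2 -3->-8) — executes, giving 0 — identical to its old value.

Demanding t5 again yields 0.
3 computations run: t2, t3, t5.
The nodes whose values change: a2, t2, t3.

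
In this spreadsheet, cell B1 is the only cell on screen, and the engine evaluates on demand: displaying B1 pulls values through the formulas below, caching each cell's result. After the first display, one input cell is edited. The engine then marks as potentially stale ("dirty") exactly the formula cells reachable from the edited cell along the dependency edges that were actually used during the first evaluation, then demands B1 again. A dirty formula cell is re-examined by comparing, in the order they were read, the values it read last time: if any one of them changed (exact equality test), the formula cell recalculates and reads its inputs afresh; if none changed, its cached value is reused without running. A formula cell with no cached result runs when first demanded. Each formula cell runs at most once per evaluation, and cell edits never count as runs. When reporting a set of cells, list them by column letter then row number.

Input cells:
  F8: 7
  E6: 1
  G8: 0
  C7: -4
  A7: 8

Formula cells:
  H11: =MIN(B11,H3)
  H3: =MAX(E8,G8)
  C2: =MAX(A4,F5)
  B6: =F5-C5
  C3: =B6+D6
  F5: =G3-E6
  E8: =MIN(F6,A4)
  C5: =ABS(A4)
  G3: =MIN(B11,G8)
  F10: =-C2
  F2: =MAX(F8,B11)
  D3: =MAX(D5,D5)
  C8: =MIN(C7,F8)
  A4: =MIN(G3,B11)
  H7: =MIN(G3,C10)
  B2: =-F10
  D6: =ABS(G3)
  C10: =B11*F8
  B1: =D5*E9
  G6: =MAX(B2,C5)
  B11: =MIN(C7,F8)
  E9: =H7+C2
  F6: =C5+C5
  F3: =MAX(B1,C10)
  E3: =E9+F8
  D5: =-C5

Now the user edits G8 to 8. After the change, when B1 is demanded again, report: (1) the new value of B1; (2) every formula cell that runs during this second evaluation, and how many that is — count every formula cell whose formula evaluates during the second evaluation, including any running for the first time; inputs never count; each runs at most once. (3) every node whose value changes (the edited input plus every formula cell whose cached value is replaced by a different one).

Initial pass — values computed on the first demand:
  B11 = MIN(-4, 7) = -4
  C10 = -4 * 7 = -28
  G3 = MIN(-4, 0) = -4
  A4 = MIN(-4, -4) = -4
  C5 = ABS(-4) = 4
  D5 = -(4) = -4
  F5 = -4 - 1 = -5
  C2 = MAX(-4, -5) = -4
  H7 = MIN(-4, -28) = -28
  E9 = -28 + -4 = -32
  B1 = -4 * -32 = 128

Second demand — change propagation:
  G3: re-runs because G8 0->8; new result -4 (unchanged).
  A4: re-examined; everything it read last time is the same (G3 unchanged, B11 unchanged) — cache -4 kept, no run.
  C5: re-examined; everything it read last time is the same (A4 unchanged) — cache 4 kept, no run.
  D5: re-examined; everything it read last time is the same (C5 unchanged) — cache -4 kept, no run.
  F5: re-examined; everything it read last time is the same (G3 unchanged, E6 unchanged) — cache -5 kept, no run.
  C2: re-examined; everything it read last time is the same (A4 unchanged, F5 unchanged) — cache -4 kept, no run.
  H7: re-examined; everything it read last time is the same (G3 unchanged, C10 unchanged) — cache -28 kept, no run.
  E9: re-examined; everything it read last time is the same (H7 unchanged, C2 unchanged) — cache -32 kept, no run.
  B1: re-examined; everything it read last time is the same (D5 unchanged, E9 unchanged) — cache 128 kept, no run.

The important point: G3 recomputes to an identical value, and the output ends up unchanged.

B1 now evaluates to 128.
Run set: G3 (1 run).
Changed values: G8.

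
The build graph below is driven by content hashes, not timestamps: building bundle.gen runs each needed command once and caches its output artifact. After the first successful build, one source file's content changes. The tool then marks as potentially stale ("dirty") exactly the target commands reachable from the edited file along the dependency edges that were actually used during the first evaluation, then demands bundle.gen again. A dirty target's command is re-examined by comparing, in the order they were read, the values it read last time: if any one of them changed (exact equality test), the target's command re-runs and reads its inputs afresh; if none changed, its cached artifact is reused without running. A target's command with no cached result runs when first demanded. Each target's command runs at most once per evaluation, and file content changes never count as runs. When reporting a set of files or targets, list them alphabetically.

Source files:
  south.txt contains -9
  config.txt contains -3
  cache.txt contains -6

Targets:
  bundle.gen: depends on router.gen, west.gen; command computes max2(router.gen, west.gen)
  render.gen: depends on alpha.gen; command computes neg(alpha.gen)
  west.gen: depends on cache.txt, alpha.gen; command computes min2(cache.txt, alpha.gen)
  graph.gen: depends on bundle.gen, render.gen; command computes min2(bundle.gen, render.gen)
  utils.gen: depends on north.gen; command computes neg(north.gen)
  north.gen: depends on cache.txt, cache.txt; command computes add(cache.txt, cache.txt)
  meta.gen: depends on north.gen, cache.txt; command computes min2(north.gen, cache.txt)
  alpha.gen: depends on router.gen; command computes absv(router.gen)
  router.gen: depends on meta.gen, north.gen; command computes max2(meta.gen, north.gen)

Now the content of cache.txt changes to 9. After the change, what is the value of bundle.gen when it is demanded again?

Initial pass — values computed on the first demand:
  north.gen = add(-6, -6) = -12
  meta.gen = min2(-12, -6) = -12
  router.gen = max2(-12, -12) = -12
  alpha.gen = absv(-12) = 12
  west.gen = min2(-6, 12) = -6
  bundle.gen = max2(-12, -6) = -6

Second demand — change propagation:
  north.gen: re-runs because cache.txt -6->9; cache.txt -6->9; new result 18.
  meta.gen: re-runs because north.gen -12->18; cache.txt -6->9; new result 9.
  router.gen: re-runs because meta.gen -12->9; north.gen -12->18; new result 18.
  alpha.gen: re-runs because router.gen -12->18; new result 18.
  west.gen: re-runs because cache.txt -6->9; alpha.gen 12->18; new result 9.
  bundle.gen: re-runs because router.gen -12->18; west.gen -6->9; new result 18.

bundle.gen now evaluates to 18.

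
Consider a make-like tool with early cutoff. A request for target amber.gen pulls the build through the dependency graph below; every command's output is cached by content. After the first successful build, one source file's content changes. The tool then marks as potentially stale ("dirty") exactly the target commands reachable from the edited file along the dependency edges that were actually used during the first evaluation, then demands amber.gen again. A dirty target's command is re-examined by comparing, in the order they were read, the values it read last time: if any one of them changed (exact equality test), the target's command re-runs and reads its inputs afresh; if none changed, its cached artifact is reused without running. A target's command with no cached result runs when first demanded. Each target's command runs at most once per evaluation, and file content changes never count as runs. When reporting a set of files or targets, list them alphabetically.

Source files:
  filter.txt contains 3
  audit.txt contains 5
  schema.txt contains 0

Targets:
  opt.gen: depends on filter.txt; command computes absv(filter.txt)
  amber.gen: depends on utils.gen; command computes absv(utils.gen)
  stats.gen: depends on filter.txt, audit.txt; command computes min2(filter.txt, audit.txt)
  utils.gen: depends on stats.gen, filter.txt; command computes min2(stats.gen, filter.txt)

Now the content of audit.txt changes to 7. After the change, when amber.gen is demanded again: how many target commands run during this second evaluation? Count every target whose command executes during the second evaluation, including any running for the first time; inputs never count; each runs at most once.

First demand of the output computes:
  stats.gen = min2(3, 5) = 3
  utils.gen = min2(3, 3) = 3
  amber.gen = absv(3) = 3

After the edit, cleaning proceeds:
  stats.gen: a read changed (audit.txt 5->7) — executes, giving 3 — identical to its old value.
  utils.gen: dirty, but its reads are unchanged (stats.gen unchanged, filter.txt unchanged); cached 3 stands.
  amber.gen: dirty, but its reads are unchanged (utils.gen unchanged); cached 3 stands.

Note the absorption at stats.gen: it re-runs yet its value is the same, leaving the output's value untouched.

1 target commands run: stats.gen.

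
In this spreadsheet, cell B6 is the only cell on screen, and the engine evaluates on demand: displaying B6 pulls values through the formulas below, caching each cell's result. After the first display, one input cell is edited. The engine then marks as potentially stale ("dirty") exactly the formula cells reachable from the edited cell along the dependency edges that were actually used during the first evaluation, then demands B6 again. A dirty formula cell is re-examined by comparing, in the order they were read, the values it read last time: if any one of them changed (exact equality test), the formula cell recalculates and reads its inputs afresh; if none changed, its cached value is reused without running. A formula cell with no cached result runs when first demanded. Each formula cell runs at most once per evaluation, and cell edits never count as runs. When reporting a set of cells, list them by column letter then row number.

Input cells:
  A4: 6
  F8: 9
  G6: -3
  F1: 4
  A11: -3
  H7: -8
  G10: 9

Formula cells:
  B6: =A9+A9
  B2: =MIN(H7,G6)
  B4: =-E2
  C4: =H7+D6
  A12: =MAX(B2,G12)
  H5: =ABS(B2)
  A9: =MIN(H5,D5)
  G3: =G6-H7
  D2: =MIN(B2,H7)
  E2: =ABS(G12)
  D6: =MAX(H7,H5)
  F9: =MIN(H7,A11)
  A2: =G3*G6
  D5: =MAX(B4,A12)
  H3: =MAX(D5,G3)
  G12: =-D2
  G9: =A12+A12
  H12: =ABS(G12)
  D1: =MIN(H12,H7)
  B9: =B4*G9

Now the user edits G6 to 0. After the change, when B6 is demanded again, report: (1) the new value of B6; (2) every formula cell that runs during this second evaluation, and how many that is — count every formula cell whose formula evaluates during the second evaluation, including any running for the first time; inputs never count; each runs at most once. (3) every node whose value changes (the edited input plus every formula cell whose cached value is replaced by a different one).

Initial pass — values computed on the first demand:
  B2 = MIN(-8, -3) = -8
  D2 = MIN(-8, -8) = -8
  G12 = -(-8) = 8
  A12 = MAX(-8, 8) = 8
  E2 = ABS(8) = 8
  B4 = -(8) = -8
  D5 = MAX(-8, 8) = 8
  H5 = ABS(-8) = 8
  A9 = MIN(8, 8) = 8
  B6 = 8 + 8 = 16

Second demand — change propagation:
  B2: re-runs because G6 -3->0; new result -8 (unchanged).
  D2: re-examined; everything it read last time is the same (B2 unchanged, H7 unchanged) — cache -8 kept, no run.
  G12: re-examined; everything it read last time is the same (D2 unchanged) — cache 8 kept, no run.
  A12: re-examined; everything it read last time is the same (B2 unchanged, G12 unchanged) — cache 8 kept, no run.
  E2: re-examined; everything it read last time is the same (G12 unchanged) — cache 8 kept, no run.
  B4: re-examined; everything it read last time is the same (E2 unchanged) — cache -8 kept, no run.
  D5: re-examined; everything it read last time is the same (B4 unchanged, A12 unchanged) — cache 8 kept, no run.
  H5: re-examined; everything it read last time is the same (B2 unchanged) — cache 8 kept, no run.
  A9: re-examined; everything it read last time is the same (H5 unchanged, D5 unchanged) — cache 8 kept, no run.
  B6: re-examined; everything it read last time is the same (A9 unchanged, A9 unchanged) — cache 16 kept, no run.

The important point: B2 recomputes to an identical value, and the output ends up unchanged.

B6 now evaluates to 16.
Run set: B2 (1 run).
Changed values: G6.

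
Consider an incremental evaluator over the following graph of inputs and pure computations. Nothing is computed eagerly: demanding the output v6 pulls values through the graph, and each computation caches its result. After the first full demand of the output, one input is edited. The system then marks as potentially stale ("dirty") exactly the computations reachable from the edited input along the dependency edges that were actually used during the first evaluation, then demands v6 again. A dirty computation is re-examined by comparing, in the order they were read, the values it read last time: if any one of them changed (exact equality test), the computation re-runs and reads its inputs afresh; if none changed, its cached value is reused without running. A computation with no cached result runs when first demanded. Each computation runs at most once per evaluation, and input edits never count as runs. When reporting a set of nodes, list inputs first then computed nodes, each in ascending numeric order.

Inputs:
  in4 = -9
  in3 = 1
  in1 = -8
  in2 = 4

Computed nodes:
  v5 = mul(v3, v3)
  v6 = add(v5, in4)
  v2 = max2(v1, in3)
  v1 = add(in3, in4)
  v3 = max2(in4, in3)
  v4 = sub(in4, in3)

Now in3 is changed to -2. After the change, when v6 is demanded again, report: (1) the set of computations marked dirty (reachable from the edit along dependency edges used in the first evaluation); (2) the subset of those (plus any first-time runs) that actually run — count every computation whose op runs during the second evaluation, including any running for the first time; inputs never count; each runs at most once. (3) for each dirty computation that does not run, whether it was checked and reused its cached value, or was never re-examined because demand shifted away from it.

Dirty set: v3, v5, v6.
Run set: v3, v5, v6 (3 run).
All dirty computations ended up running.

Initial pass — values computed on the first demand:
  v3 = max2(-9, 1) = 1
  v5 = mul(1, 1) = 1
  v6 = add(1, -9) = -8

Second demand — change propagation:
  v3: re-runs because in3 1->-2; new result -2.
  v5: re-runs because v3 1->-2; v3 1->-2; new result 4.
  v6: re-runs because v5 1->4; new result -5.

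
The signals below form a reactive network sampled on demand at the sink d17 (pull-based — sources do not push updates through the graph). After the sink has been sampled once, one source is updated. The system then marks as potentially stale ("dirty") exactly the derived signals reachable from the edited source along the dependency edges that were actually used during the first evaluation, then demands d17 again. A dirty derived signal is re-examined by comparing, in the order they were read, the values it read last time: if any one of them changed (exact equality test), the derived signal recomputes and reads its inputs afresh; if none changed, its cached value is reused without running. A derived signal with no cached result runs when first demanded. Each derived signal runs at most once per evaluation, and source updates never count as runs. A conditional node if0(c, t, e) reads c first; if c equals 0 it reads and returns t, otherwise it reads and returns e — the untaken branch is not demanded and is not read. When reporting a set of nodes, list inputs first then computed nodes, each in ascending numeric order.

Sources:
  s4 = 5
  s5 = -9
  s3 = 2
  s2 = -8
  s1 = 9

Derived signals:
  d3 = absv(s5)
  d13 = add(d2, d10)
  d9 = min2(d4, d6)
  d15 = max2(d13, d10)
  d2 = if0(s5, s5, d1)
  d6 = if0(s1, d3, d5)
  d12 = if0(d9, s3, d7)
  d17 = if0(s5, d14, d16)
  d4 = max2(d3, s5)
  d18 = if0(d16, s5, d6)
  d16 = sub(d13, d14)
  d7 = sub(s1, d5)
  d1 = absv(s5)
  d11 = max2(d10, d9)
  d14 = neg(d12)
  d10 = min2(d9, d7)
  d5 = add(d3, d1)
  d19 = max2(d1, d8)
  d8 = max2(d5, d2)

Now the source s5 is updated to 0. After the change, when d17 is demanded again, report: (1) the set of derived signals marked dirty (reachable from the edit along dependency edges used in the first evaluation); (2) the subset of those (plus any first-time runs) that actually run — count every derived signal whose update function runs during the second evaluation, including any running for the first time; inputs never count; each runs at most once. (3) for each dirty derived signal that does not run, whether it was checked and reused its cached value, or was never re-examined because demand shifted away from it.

Initial pass — values computed on the first demand:
  d1 = absv(-9) = 9
  d2 = if0(s5=-9 -> else branch d1) = 9
  d3 = absv(-9) = 9
  d4 = max2(9, -9) = 9
  d5 = add(9, 9) = 18
  d6 = if0(s1=9 -> else branch d5) = 18
  d7 = sub(9, 18) = -9
  d9 = min2(9, 18) = 9
  d10 = min2(9, -9) = -9
  d12 = if0(d9=9 -> else branch d7) = -9
  d13 = add(9, -9) = 0
  d14 = neg(-9) = 9
  d16 = sub(0, 9) = -9
  d17 = if0(s5=-9 -> else branch d16) = -9

Second demand — change propagation:
  d1: re-runs because s5 -9->0; new result 0.
  d2: dirty yet unreached — the second evaluation never asks for it.
  d3: re-runs because s5 -9->0; new result 0.
  d4: re-runs because d3 9->0; s5 -9->0; new result 0.
  d5: re-runs because d3 9->0; d1 9->0; new result 0.
  d6: re-runs because d5 18->0; new result 0.
  d7: dirty yet unreached — the second evaluation never asks for it.
  d9: re-runs because d4 9->0; d6 18->0; new result 0.
  d10: dirty yet unreached — the second evaluation never asks for it.
  d12: re-runs because d9 9->0; new result 2.
  d13: dirty yet unreached — the second evaluation never asks for it.
  d14: re-runs because d12 -9->2; new result -2.
  d16: dirty yet unreached — the second evaluation never asks for it.
  d17: re-runs because s5 -9->0; new result -2.

The important point: the flipped condition redirects demand; d2, d7, d10, d13, d16 are left stale, never re-checked.

Dirty set: d1, d2, d3, d4, d5, d6, d7, d9, d10, d12, d13, d14, d16, d17.
Run set: d1, d3, d4, d5, d6, d9, d12, d14, d17 (9 run).
Left stale — demand moved off them: d2, d7, d10, d13, d16.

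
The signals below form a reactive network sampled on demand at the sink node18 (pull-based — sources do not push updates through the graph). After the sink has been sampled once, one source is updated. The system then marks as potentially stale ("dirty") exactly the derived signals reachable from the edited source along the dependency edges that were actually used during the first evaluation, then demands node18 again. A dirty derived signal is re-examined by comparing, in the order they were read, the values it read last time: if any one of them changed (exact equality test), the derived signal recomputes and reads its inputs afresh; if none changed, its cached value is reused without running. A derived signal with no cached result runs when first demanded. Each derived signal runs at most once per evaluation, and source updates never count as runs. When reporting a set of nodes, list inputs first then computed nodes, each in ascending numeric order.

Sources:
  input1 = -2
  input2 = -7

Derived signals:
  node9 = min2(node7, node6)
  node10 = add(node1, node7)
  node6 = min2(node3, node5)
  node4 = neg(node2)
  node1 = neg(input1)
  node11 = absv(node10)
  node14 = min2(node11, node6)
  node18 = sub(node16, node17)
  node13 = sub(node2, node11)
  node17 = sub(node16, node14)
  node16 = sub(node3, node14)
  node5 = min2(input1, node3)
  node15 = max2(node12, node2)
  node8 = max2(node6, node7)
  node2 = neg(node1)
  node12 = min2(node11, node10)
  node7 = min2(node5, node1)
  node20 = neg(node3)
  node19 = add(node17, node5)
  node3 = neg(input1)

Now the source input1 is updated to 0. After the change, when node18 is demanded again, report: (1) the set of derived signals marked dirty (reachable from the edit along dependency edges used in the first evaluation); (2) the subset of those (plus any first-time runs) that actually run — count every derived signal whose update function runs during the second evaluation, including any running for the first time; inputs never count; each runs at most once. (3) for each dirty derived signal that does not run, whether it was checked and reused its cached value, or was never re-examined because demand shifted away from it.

Dirty set: node1, node3, node5, node6, node7, node10, node11, node14, node16, node17, node18.
Run set: node1, node3, node5, node6, node7, node10, node14, node16, node17, node18 (10 run).
Re-examined without running (cache reused): node11.
The important point: at node11 every value read last time is unchanged, so the dirty flag clears without a run.

Initial pass — values computed on the first demand:
  node1 = neg(-2) = 2
  node3 = neg(-2) = 2
  node5 = min2(-2, 2) = -2
  node6 = min2(2, -2) = -2
  node7 = min2(-2, 2) = -2
  node10 = add(2, -2) = 0
  node11 = absv(0) = 0
  node14 = min2(0, -2) = -2
  node16 = sub(2, -2) = 4
  node17 = sub(4, -2) = 6
  node18 = sub(4, 6) = -2

Second demand — change propagation:
  node1: re-runs because input1 -2->0; new result 0.
  node3: re-runs because input1 -2->0; new result 0.
  node5: re-runs because input1 -2->0; node3 2->0; new result 0.
  node6: re-runs because node3 2->0; node5 -2->0; new result 0.
  node7: re-runs because node5 -2->0; node1 2->0; new result 0.
  node10: re-runs because node1 2->0; node7 -2->0; new result 0 (unchanged).
  node11: re-examined; everything it read last time is the same (node10 unchanged) — cache 0 kept, no run.
  node14: re-runs because node6 -2->0; new result 0.
  node16: re-runs because node3 2->0; node14 -2->0; new result 0.
  node17: re-runs because node16 4->0; node14 -2->0; new result 0.
  node18: re-runs because node16 4->0; node17 6->0; new result 0.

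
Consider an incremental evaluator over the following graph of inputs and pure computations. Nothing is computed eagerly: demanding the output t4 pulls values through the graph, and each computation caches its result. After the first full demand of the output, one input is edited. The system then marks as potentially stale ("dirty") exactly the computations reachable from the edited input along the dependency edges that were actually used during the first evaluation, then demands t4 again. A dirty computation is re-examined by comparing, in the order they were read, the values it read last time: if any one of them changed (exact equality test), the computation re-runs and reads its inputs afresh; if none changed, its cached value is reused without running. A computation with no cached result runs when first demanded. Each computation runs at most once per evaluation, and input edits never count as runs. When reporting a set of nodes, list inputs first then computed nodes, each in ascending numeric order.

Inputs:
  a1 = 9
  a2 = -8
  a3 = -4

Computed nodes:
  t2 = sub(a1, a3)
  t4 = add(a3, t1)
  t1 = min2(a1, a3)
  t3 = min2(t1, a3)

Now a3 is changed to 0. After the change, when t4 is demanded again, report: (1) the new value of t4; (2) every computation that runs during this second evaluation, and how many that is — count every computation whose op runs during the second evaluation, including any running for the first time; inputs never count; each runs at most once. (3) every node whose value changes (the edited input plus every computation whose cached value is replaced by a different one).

t4 now evaluates to 0.
Run set: t1, t4 (2 run).
Changed values: a3, t1, t4.

Initial pass — values computed on the first demand:
  t1 = min2(9, -4) = -4
  t4 = add(-4, -4) = -8

Second demand — change propagation:
  t1: re-runs because a3 -4->0; new result 0.
  t4: re-runs because a3 -4->0; t1 -4->0; new result 0.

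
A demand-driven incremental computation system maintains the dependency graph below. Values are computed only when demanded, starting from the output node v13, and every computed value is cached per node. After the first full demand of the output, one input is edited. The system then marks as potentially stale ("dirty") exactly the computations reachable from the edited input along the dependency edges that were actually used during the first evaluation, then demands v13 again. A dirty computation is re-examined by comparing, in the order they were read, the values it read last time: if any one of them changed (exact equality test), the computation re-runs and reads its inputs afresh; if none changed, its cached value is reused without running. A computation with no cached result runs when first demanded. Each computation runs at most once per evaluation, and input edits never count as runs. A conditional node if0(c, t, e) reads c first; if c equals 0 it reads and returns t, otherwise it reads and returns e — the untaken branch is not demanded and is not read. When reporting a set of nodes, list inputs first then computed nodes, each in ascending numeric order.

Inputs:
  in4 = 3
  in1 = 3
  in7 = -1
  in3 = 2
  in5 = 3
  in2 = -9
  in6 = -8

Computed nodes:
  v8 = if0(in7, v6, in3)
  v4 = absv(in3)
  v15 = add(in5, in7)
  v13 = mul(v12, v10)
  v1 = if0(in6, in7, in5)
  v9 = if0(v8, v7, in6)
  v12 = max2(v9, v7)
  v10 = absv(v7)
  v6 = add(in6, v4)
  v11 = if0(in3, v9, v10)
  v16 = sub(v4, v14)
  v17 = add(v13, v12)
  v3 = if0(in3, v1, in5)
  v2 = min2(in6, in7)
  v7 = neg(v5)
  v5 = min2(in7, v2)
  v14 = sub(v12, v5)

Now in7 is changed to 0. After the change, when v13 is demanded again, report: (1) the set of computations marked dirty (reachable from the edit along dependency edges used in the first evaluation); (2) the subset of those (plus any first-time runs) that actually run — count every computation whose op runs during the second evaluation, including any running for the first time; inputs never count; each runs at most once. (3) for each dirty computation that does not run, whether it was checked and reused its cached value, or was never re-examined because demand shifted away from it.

First evaluation (everything demanded from the output):
  v2 = min2(-8, -1) = -8
  v5 = min2(-1, -8) = -8
  v7 = neg(-8) = 8
  v8 = if0(in7=-1 -> else branch in3) = 2
  v9 = if0(v8=2 -> else branch in6) = -8
  v10 = absv(8) = 8
  v12 = max2(-8, 8) = 8
  v13 = mul(8, 8) = 64

Propagation after the edit:
  v2: runs — in7 -1->0; result -8 (same value as before).
  v4: demanded for the first time — runs, produces 2.
  v5: runs — in7 -1->0; result -8 (same value as before).
  v6: demanded for the first time — runs, produces -6.
  v7: checked — values it read are unchanged (v5 unchanged); reused cached 8 without running.
  v8: runs — in7 -1->0; result -6.
  v9: runs — v8 2->-6; result -8 (same value as before).
  v10: checked — values it read are unchanged (v7 unchanged); reused cached 8 without running.
  v12: checked — values it read are unchanged (v9 unchanged, v7 unchanged); reused cached 8 without running.
  v13: checked — values it read are unchanged (v12 unchanged, v10 unchanged); reused cached 64 without running.

Key observation: a condition flipped, so demand reaches new nodes — v4, v6 run for the first time.

Marked dirty: v2, v5, v7, v8, v9, v10, v12, v13.
Computations that run: v2, v4, v5, v6, v8, v9 — 6 in total.
Checked but reused from cache: v7, v10, v12, v13.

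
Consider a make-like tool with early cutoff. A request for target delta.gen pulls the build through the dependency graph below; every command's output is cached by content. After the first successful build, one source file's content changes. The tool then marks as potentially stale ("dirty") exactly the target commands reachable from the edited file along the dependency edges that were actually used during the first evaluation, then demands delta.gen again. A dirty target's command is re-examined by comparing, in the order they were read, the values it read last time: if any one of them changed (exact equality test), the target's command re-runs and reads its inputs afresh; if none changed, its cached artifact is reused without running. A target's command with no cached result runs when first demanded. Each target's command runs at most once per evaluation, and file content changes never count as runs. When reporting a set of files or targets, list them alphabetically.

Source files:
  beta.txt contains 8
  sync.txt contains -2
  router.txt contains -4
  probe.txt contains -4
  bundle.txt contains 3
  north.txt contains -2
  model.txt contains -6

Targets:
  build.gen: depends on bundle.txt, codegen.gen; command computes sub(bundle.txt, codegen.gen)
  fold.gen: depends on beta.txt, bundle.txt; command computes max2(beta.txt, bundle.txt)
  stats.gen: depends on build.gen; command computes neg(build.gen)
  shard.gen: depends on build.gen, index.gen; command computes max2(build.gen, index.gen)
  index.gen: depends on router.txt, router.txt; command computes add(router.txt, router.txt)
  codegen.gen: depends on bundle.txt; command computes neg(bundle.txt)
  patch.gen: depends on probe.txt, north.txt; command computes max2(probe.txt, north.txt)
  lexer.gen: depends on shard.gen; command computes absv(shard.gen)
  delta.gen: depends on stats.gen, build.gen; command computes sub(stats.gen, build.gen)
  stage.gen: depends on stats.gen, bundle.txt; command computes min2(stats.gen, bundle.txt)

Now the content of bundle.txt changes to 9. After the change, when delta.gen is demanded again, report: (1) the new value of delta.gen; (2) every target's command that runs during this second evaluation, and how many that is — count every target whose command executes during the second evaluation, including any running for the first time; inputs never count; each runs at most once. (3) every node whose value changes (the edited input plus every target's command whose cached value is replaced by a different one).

First demand of the output computes:
  codegen.gen = neg(3) = -3
  build.gen = sub(3, -3) = 6
  stats.gen = neg(6) = -6
  delta.gen = sub(-6, 6) = -12

After the edit, cleaning proceeds:
  codegen.gen: a read changed (bundle.txt 3->9) — executes, giving -9.
  build.gen: a read changed (bundle.txt 3->9; codegen.gen -3->-9) — executes, giving 18.
  stats.gen: a read changed (build.gen 6->18) — executes, giving -18.
  delta.gen: a read changed (stats.gen -6->-18; build.gen 6->18) — executes, giving -36.

Demanding delta.gen again yields -36.
4 target commands run: build.gen, codegen.gen, delta.gen, stats.gen.
The nodes whose values change: build.gen, bundle.txt, codegen.gen, delta.gen, stats.gen.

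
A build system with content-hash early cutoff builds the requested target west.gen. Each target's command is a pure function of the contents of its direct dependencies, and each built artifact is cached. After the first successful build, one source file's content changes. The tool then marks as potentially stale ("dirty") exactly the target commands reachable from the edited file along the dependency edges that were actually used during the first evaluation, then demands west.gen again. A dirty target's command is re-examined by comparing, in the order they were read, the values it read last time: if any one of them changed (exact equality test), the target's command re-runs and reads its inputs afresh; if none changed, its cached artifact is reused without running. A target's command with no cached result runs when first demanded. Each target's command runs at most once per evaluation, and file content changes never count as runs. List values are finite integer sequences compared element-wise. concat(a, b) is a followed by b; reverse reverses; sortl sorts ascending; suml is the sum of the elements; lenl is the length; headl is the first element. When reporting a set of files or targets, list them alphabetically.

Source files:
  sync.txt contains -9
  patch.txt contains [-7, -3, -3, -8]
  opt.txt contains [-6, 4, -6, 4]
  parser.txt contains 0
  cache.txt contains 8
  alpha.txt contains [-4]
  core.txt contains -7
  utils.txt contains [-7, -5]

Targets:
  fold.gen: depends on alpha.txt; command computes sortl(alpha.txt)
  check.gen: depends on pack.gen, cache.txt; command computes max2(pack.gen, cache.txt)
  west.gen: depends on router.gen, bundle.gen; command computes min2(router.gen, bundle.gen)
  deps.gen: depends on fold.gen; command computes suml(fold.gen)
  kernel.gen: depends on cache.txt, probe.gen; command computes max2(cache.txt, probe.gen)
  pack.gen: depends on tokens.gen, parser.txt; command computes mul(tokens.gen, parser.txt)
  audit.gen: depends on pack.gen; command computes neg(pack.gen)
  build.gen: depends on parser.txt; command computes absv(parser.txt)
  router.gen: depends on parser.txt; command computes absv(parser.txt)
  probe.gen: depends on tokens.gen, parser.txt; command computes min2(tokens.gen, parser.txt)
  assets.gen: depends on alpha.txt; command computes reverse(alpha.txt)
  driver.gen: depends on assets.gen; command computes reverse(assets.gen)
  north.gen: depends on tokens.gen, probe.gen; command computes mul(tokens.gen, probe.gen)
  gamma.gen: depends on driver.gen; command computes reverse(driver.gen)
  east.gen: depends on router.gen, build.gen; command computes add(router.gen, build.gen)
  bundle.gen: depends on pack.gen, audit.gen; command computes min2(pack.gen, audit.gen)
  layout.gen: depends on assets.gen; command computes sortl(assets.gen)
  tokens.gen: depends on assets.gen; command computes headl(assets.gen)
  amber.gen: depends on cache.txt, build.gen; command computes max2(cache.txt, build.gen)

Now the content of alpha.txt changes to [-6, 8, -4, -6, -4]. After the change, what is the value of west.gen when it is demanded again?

First evaluation (everything demanded from the output):
  assets.gen = reverse([-4]) = [-4]
  router.gen = absv(0) = 0
  tokens.gen = headl([-4]) = -4
  pack.gen = mul(-4, 0) = 0
  audit.gen = neg(0) = 0
  bundle.gen = min2(0, 0) = 0
  west.gen = min2(0, 0) = 0

Propagation after the edit:
  assets.gen: runs — alpha.txt [-4]->[-6, 8, -4, -6, -4]; result [-4, -6, -4, 8, -6].
  tokens.gen: runs — assets.gen [-4]->[-4, -6, -4, 8, -6]; result -4 (same value as before).
  pack.gen: checked — values it read are unchanged (tokens.gen unchanged, parser.txt unchanged); reused cached 0 without running.
  audit.gen: checked — values it read are unchanged (pack.gen unchanged); reused cached 0 without running.
  bundle.gen: checked — values it read are unchanged (pack.gen unchanged, audit.gen unchanged); reused cached 0 without running.
  west.gen: checked — values it read are unchanged (router.gen unchanged, bundle.gen unchanged); reused cached 0 without running.

Key observation: the change is absorbed at tokens.gen — it re-runs but produces the same value, and the output's value is unchanged.

New value of west.gen: 0.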